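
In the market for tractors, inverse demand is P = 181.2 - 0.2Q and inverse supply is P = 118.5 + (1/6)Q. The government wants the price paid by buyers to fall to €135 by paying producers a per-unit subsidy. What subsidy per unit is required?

Required subsidy s = €22 per unit

At a buyer price of 135, quantity demanded is 906 − 5·135 = 231.
Sellers supply 231 only when they receive Ps = 118.5 + (1/6)·231 = 157.
s = Ps − Pb = 157 − 135 = 22.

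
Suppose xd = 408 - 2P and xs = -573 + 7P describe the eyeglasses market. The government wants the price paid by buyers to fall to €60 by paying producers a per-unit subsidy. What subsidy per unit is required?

Required subsidy s = €63 per unit

At a buyer price of 60, quantity demanded is 408 − 2·60 = 288.
Sellers supply 288 only when they receive Ps with -573 + 7·Ps = 288, i.e. Ps = 123.
s = Ps − Pb = 123 − 60 = 63.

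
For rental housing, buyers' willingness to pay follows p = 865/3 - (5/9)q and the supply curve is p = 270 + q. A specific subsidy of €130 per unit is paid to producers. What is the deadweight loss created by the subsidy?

Deadweight loss = 38025/7

Pre-subsidy: 865/3 - (5/9)q = 270 + q gives q* = 165/14 and p* = 3945/14.
With the subsidy, sellers receive ps = pb + 130 for each unit, where pb is the price buyers pay.
On the curves, pb = 865/3 - (5/9)q and ps = 270 + q; the wedge ps − pb = 130 gives 270 + q − (865/3 - (5/9)q) = 130, so q' = 1335/14.
Then pb = 865/3 − (5/9)·(1335/14) = 3295/14 and ps = 270 + 1·(1335/14) = 5115/14.
The subsidy expands output by 1335/14 − 165/14 = 585/7 past the efficient level; on those units the gap between marginal cost and willingness to pay runs from 0 up to 130.
DWL = ½ × 130 × 585/7 = 38025/7.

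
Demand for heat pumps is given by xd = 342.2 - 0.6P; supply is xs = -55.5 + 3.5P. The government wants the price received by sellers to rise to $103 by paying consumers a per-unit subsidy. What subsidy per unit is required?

Required subsidy s = $41 per unit

At a seller price of 103, quantity supplied is -55.5 + 3.5·103 = 305.
Buyers absorb 305 only when they pay Pb with 342.2 − 0.6·Pb = 305, i.e. Pb = 62.
s = Ps − Pb = 103 − 62 = 41.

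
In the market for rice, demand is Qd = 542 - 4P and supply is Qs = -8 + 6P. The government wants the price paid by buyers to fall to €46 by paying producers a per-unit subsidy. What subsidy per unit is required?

At a buyer price of 46, quantity demanded is 542 − 4·46 = 358.
Sellers supply 358 only when they receive Ps with -8 + 6·Ps = 358, i.e. Ps = 61.
s = Ps − Pb = 61 − 46 = 15.

Required subsidy s = €15 per unit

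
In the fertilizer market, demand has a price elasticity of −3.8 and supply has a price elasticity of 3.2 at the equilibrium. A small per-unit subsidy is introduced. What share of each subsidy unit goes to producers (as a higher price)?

Producer share = 19/35

For a small subsidy around the equilibrium, the benefit split depends on the relative slopes, which at a point are proportional to the elasticities.
Buyer share = εs/(εs + |εd|) = 3.2/(3.2 + 3.8) = 16/35; seller share = |εd|/(εs + |εd|) = 19/35.
So producers capture 19/35 of the subsidy.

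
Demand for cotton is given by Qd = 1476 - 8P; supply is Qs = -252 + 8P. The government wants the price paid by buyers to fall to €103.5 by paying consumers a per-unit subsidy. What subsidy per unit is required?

At a buyer price of 103.5, quantity demanded is 1476 − 8·103.5 = 648.
Sellers supply 648 only when they receive Ps with -252 + 8·Ps = 648, i.e. Ps = 112.5.
s = Ps − Pb = 112.5 − 103.5 = 9.

Required subsidy s = €9 per unit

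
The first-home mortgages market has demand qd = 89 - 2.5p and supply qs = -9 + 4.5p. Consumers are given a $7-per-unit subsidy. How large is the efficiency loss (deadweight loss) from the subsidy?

Pre-subsidy: 89 - 2.5p = -9 + 4.5p gives p* = 14, q* = 54.
With the rebate, buyers effectively pay pb = ps − 7, where ps is the price sellers receive.
Demand in terms of ps becomes qd = 89 − 2.5(ps − 7) = 106.5 - 2.5ps. Setting this equal to supply: 106.5 - 2.5ps = -9 + 4.5ps, so ps = 16.5.
Buyers pay pb = 16.5 − 7 = 9.5; q' = -9 + 4.5·16.5 = 65.25.
The subsidy expands output by 65.25 − 54 = 11.25 past the efficient level; on those units the gap between marginal cost and willingness to pay runs from 0 up to 7.
DWL = ½ × 7 × 11.25 = 39.375.

Deadweight loss = $39.375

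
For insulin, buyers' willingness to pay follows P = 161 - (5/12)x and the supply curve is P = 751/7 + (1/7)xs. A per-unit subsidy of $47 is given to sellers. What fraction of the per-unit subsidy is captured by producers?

Producer share = 12/47

Pre-subsidy: 161 - (5/12)x = 751/7 + (1/7)x gives x* = 96 and P* = 121.
With the subsidy, sellers receive Ps = Pb + 47 for each unit, where Pb is the price buyers pay.
On the curves, Pb = 161 - (5/12)x and Ps = 751/7 + (1/7)x; the wedge Ps − Pb = 47 gives 751/7 + (1/7)x − (161 - (5/12)x) = 47, so x' = 180.
Then Pb = 161 − (5/12)·180 = 86 and Ps = 751/7 + (1/7)·180 = 133.
Buyers' price falls by P* − Pb = 121 − 86 = 35; sellers' price rises by Ps − P* = 133 − 121 = 12.
So producers capture 12/47 = 12/47 of each unit of subsidy.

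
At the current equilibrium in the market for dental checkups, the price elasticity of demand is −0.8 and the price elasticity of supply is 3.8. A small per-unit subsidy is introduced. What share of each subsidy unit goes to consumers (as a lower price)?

For a small subsidy around the equilibrium, the benefit split depends on the relative slopes, which at a point are proportional to the elasticities.
Buyer share = εs/(εs + |εd|) = 3.8/(3.8 + 0.8) = 19/23; seller share = |εd|/(εs + |εd|) = 4/23.

Consumer share = 19/23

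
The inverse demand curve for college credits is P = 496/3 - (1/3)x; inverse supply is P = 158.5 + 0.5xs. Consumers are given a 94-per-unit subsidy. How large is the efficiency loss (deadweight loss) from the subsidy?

Deadweight loss = 5301.6

Pre-subsidy: 496/3 - (1/3)x = 158.5 + 0.5x gives x* = 8.2 and P* = 162.6.
With the rebate, buyers effectively pay Pb = Ps − 94, where Ps is the price sellers receive.
On the curves, Pb = 496/3 - (1/3)x and Ps = 158.5 + 0.5x; the wedge Ps − Pb = 94 gives 158.5 + 0.5x − (496/3 - (1/3)x) = 94, so x' = 121.
Then Pb = 496/3 − (1/3)·121 = 125 and Ps = 158.5 + 0.5·121 = 219.
The subsidy expands output by 121 − 8.2 = 112.8 past the efficient level; on those units the gap between marginal cost and willingness to pay runs from 0 up to 94.
DWL = ½ × 94 × 112.8 = 5301.6.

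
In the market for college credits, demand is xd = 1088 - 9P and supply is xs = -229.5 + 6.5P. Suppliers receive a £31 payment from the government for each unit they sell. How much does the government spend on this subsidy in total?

Pre-subsidy: 1088 - 9P = -229.5 + 6.5P gives P* = 85, x* = 323.
With the subsidy, sellers receive Ps = Pb + 31 for each unit, where Pb is the price buyers pay.
Supply in terms of Pb becomes xs = -229.5 + 6.5(Pb + 31) = -28 + 6.5Pb. Setting this equal to demand: 1088 - 9Pb = -28 + 6.5Pb, so Pb = 72.
Sellers receive Ps = 72 + 31 = 103; x' = 1088 − 9·72 = 440.
Government outlay = subsidy × quantity = 31 × 440 = 13640.

Government cost = £13640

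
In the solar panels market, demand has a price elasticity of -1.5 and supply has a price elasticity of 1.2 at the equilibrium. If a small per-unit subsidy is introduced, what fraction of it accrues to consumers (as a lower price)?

For a small subsidy around the equilibrium, the benefit split depends on the relative slopes, which at a point are proportional to the elasticities.
Buyer share = εs/(εs + |εd|) = 1.2/(1.2 + 1.5) = 4/9; seller share = |εd|/(εs + |εd|) = 5/9.

Consumer share = 4/9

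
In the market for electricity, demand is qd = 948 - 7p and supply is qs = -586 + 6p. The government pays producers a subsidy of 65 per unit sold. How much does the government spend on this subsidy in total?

Government cost = 21580

Pre-subsidy: 948 - 7p = -586 + 6p gives p* = 118, q* = 122.
With the subsidy, sellers receive ps = pb + 65 for each unit, where pb is the price buyers pay.
Supply in terms of pb becomes qs = -586 + 6(pb + 65) = -196 + 6pb. Setting this equal to demand: 948 - 7pb = -196 + 6pb, so pb = 88.
Sellers receive ps = 88 + 65 = 153; q' = 948 − 7·88 = 332.
Government outlay = subsidy × quantity = 65 × 332 = 21580.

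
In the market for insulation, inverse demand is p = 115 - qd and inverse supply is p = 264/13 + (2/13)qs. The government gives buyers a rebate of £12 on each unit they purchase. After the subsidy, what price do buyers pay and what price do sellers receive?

Pre-subsidy: 115 - q = 264/13 + (2/13)q gives q* = 1231/15 and p* = 494/15.
With the rebate, buyers effectively pay pb = ps − 12, where ps is the price sellers receive.
On the curves, pb = 115 - q and ps = 264/13 + (2/13)q; the wedge ps − pb = 12 gives 264/13 + (2/13)q − (115 - q) = 12, so q' = 1387/15.
Then pb = 115 − 1·(1387/15) = 338/15 and ps = 264/13 + (2/13)·(1387/15) = 518/15.

Buyers pay 338/15; sellers receive 518/15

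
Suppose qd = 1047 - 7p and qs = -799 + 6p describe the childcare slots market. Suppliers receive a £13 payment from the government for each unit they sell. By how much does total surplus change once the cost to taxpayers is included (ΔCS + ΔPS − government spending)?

Pre-subsidy: 1047 - 7p = -799 + 6p gives p* = 142, q* = 53.
With the subsidy, sellers receive ps = pb + 13 for each unit, where pb is the price buyers pay.
Supply in terms of pb becomes qs = -799 + 6(pb + 13) = -721 + 6pb. Setting this equal to demand: 1047 - 7pb = -721 + 6pb, so pb = 136.
Sellers receive ps = 136 + 13 = 149; q' = 1047 − 7·136 = 95.
ΔCS = ½(53 + 95)(142 − 136) = 444; ΔPS = ½(53 + 95)(149 − 142) = 518.
Government spending = 13 × 95 = 1235.
Net change = 444 + 518 − 1235 = -273. The loss equals the DWL triangle ½·13·42.

Net change in total surplus = -£273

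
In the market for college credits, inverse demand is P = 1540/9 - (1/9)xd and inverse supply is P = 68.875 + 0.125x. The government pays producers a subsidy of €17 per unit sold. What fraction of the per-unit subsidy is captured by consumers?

Pre-subsidy: 1540/9 - (1/9)x = 68.875 + 0.125x gives x* = 433 and P* = 123.
With the subsidy, sellers receive Ps = Pb + 17 for each unit, where Pb is the price buyers pay.
On the curves, Pb = 1540/9 - (1/9)x and Ps = 68.875 + 0.125x; the wedge Ps − Pb = 17 gives 68.875 + 0.125x − (1540/9 - (1/9)x) = 17, so x' = 505.
Then Pb = 1540/9 − (1/9)·505 = 115 and Ps = 68.875 + 0.125·505 = 132.
Buyers' price falls by P* − Pb = 123 − 115 = 8; sellers' price rises by Ps − P* = 132 − 123 = 9.
So consumers capture 8/17 = 8/17 of each unit of subsidy.

Consumer share = 8/17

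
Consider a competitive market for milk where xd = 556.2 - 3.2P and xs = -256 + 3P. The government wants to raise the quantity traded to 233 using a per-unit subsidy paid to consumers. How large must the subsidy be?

Required subsidy s = 62 per unit

At x = 233, invert demand for the buyer price: Pb = (556.2 − 233)/3.2 = 101; invert supply for the seller price: Ps = (233 − (-256))/3 = 163.
The subsidy must fill the gap: s = Ps − Pb = 163 − 101 = 62.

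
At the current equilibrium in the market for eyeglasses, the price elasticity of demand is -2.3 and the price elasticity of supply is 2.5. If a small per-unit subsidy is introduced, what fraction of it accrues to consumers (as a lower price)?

For a small subsidy around the equilibrium, the benefit split depends on the relative slopes, which at a point are proportional to the elasticities.
Buyer share = εs/(εs + |εd|) = 2.5/(2.5 + 2.3) = 25/48; seller share = |εd|/(εs + |εd|) = 23/48.

Consumer share = 25/48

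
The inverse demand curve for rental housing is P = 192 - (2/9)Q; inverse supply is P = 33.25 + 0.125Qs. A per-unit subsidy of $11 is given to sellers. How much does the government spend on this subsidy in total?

Pre-subsidy: 192 - (2/9)Q = 33.25 + 0.125Q gives Q* = 457.2 and P* = 90.4.
With the subsidy, sellers receive Ps = Pb + 11 for each unit, where Pb is the price buyers pay.
On the curves, Pb = 192 - (2/9)Q and Ps = 33.25 + 0.125Q; the wedge Ps − Pb = 11 gives 33.25 + 0.125Q − (192 - (2/9)Q) = 11, so Q' = 488.88.
Then Pb = 192 − (2/9)·488.88 = 83.36 and Ps = 33.25 + 0.125·488.88 = 94.36.
Government outlay = subsidy × quantity = 11 × 488.88 = 5377.68.

Government cost = $5377.68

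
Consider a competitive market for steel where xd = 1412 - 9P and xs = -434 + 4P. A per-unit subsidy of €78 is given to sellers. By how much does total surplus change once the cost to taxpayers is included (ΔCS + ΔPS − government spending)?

Pre-subsidy: 1412 - 9P = -434 + 4P gives P* = 142, x* = 134.
With the subsidy, sellers receive Ps = Pb + 78 for each unit, where Pb is the price buyers pay.
Supply in terms of Pb becomes xs = -434 + 4(Pb + 78) = -122 + 4Pb. Setting this equal to demand: 1412 - 9Pb = -122 + 4Pb, so Pb = 118.
Sellers receive Ps = 118 + 78 = 196; x' = 1412 − 9·118 = 350.
ΔCS = ½(134 + 350)(142 − 118) = 5808; ΔPS = ½(134 + 350)(196 − 142) = 13068.
Government spending = 78 × 350 = 27300.
Net change = 5808 + 13068 − 27300 = -8424. The loss equals the DWL triangle ½·78·216.

Net change in total surplus = -€8424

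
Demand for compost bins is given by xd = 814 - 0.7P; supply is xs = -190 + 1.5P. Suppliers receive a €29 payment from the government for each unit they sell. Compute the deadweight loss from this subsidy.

Pre-subsidy: 814 - 0.7P = -190 + 1.5P gives P* = 5020/11, x* = 5440/11.
With the subsidy, sellers receive Ps = Pb + 29 for each unit, where Pb is the price buyers pay.
Supply in terms of Pb becomes xs = -190 + 1.5(Pb + 29) = -146.5 + 1.5Pb. Setting this equal to demand: 814 - 0.7Pb = -146.5 + 1.5Pb, so Pb = 9605/22.
Sellers receive Ps = 9605/22 + 29 = 10243/22; x' = 814 − 0.7·(9605/22) = 22369/44.
The subsidy expands output by 22369/44 − 5440/11 = 609/44 past the efficient level; on those units the gap between marginal cost and willingness to pay runs from 0 up to 29.
DWL = ½ × 29 × 609/44 = 17661/88.

Deadweight loss = 17661/88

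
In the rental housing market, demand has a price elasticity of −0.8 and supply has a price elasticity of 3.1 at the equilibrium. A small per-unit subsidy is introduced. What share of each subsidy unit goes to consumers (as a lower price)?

Consumer share = 31/39

For a small subsidy around the equilibrium, the benefit split depends on the relative slopes, which at a point are proportional to the elasticities.
Buyer share = εs/(εs + |εd|) = 3.1/(3.1 + 0.8) = 31/39; seller share = |εd|/(εs + |εd|) = 8/39.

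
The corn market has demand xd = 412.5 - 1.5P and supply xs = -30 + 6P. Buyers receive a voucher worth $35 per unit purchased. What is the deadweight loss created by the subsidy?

Pre-subsidy: 412.5 - 1.5P = -30 + 6P gives P* = 59, x* = 324.
With the rebate, buyers effectively pay Pb = Ps − 35, where Ps is the price sellers receive.
Demand in terms of Ps becomes xd = 412.5 − 1.5(Ps − 35) = 465 - 1.5Ps. Setting this equal to supply: 465 - 1.5Ps = -30 + 6Ps, so Ps = 66.
Buyers pay Pb = 66 − 35 = 31; x' = -30 + 6·66 = 366.
The subsidy expands output by 366 − 324 = 42 past the efficient level; on those units the gap between marginal cost and willingness to pay runs from 0 up to 35.
DWL = ½ × 35 × 42 = 735.

Deadweight loss = $735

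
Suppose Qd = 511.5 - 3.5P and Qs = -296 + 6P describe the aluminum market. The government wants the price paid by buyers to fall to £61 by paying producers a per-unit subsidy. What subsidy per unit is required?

Required subsidy s = £38 per unit

At a buyer price of 61, quantity demanded is 511.5 − 3.5·61 = 298.
Sellers supply 298 only when they receive Ps with -296 + 6·Ps = 298, i.e. Ps = 99.
s = Ps − Pb = 99 − 61 = 38.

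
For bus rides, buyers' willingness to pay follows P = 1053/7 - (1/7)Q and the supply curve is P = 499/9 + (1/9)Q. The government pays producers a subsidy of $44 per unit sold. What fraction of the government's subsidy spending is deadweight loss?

Pre-subsidy: 1053/7 - (1/7)Q = 499/9 + (1/9)Q gives Q* = 374 and P* = 97.
With the subsidy, sellers receive Ps = Pb + 44 for each unit, where Pb is the price buyers pay.
On the curves, Pb = 1053/7 - (1/7)Q and Ps = 499/9 + (1/9)Q; the wedge Ps − Pb = 44 gives 499/9 + (1/9)Q − (1053/7 - (1/7)Q) = 44, so Q' = 547.25.
Then Pb = 1053/7 − (1/7)·547.25 = 72.25 and Ps = 499/9 + (1/9)·547.25 = 116.25.
ΔCS = ½(374 + 547.25)(97 − 72.25) = 11400.46875; ΔPS = ½(374 + 547.25)(116.25 − 97) = 8867.03125.
Government spending = 44 × 547.25 = 24079.
DWL = ½ × 44 × (547.25 − 374) = 3811.5; fraction = 3811.5 / 24079 = 63/398.

DWL / government spending = 63/398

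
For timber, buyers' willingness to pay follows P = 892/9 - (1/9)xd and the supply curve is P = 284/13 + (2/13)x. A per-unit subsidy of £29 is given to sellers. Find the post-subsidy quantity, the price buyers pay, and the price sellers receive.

x' = 12433/31; buyers pay 1691/31; sellers receive 2590/31

Pre-subsidy: 892/9 - (1/9)x = 284/13 + (2/13)x gives x* = 9040/31 and P* = 2068/31.
With the subsidy, sellers receive Ps = Pb + 29 for each unit, where Pb is the price buyers pay.
On the curves, Pb = 892/9 - (1/9)x and Ps = 284/13 + (2/13)x; the wedge Ps − Pb = 29 gives 284/13 + (2/13)x − (892/9 - (1/9)x) = 29, so x' = 12433/31.
Then Pb = 892/9 − (1/9)·(12433/31) = 1691/31 and Ps = 284/13 + (2/13)·(12433/31) = 2590/31.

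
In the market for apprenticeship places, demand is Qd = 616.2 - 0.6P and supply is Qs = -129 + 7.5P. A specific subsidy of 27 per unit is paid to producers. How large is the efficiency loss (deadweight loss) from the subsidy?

Deadweight loss = 202.5

Pre-subsidy: 616.2 - 0.6P = -129 + 7.5P gives P* = 92, Q* = 561.
With the subsidy, sellers receive Ps = Pb + 27 for each unit, where Pb is the price buyers pay.
Supply in terms of Pb becomes Qs = -129 + 7.5(Pb + 27) = 73.5 + 7.5Pb. Setting this equal to demand: 616.2 - 0.6Pb = 73.5 + 7.5Pb, so Pb = 67.
Sellers receive Ps = 67 + 27 = 94; Q' = 616.2 − 0.6·67 = 576.
The subsidy expands output by 576 − 561 = 15 past the efficient level; on those units the gap between marginal cost and willingness to pay runs from 0 up to 27.
DWL = ½ × 27 × 15 = 202.5.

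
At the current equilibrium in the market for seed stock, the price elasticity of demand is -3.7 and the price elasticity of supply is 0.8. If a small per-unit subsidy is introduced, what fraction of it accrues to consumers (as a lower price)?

Consumer share = 8/45

For a small subsidy around the equilibrium, the benefit split depends on the relative slopes, which at a point are proportional to the elasticities.
Buyer share = εs/(εs + |εd|) = 0.8/(0.8 + 3.7) = 8/45; seller share = |εd|/(εs + |εd|) = 37/45.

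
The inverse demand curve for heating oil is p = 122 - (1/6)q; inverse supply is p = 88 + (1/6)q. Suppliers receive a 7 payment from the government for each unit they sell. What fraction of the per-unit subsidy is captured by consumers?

Consumer share = 0.5

Pre-subsidy: 122 - (1/6)q = 88 + (1/6)q gives q* = 102 and p* = 105.
With the subsidy, sellers receive ps = pb + 7 for each unit, where pb is the price buyers pay.
On the curves, pb = 122 - (1/6)q and ps = 88 + (1/6)q; the wedge ps − pb = 7 gives 88 + (1/6)q − (122 - (1/6)q) = 7, so q' = 123.
Then pb = 122 − (1/6)·123 = 101.5 and ps = 88 + (1/6)·123 = 108.5.
Buyers' price falls by p* − pb = 105 − 101.5 = 3.5; sellers' price rises by ps − p* = 108.5 − 105 = 3.5.
So consumers capture 3.5/7 = 0.5 of each unit of subsidy.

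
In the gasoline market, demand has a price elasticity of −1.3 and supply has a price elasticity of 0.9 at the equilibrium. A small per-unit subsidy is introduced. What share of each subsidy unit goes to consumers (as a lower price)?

Consumer share = 9/22

For a small subsidy around the equilibrium, the benefit split depends on the relative slopes, which at a point are proportional to the elasticities.
Buyer share = εs/(εs + |εd|) = 0.9/(0.9 + 1.3) = 9/22; seller share = |εd|/(εs + |εd|) = 13/22.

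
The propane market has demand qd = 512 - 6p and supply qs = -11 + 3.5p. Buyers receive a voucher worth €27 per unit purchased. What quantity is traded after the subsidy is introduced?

Pre-subsidy: 512 - 6p = -11 + 3.5p gives p* = 1046/19, q* = 3452/19.
With the rebate, buyers effectively pay pb = ps − 27, where ps is the price sellers receive.
Demand in terms of ps becomes qd = 512 − 6(ps − 27) = 674 - 6ps. Setting this equal to supply: 674 - 6ps = -11 + 3.5ps, so ps = 1370/19.
Buyers pay pb = 1370/19 − 27 = 857/19; q' = -11 + 3.5·(1370/19) = 4586/19.

q' = 4586/19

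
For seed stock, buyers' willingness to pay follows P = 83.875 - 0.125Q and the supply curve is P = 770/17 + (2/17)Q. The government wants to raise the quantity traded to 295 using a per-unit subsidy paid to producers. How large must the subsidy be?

Required subsidy s = 33 per unit

At Q = 295, from the demand curve buyers pay Pb = 83.875 − 0.125·295 = 47; from the supply curve sellers need Ps = 770/17 + (2/17)·295 = 80.
The subsidy must fill the gap: s = Ps − Pb = 80 − 47 = 33.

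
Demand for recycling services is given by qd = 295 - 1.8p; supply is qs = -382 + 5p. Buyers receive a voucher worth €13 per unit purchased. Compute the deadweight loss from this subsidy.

Pre-subsidy: 295 - 1.8p = -382 + 5p gives p* = 3385/34, q* = 3937/34.
With the rebate, buyers effectively pay pb = ps − 13, where ps is the price sellers receive.
Demand in terms of ps becomes qd = 295 − 1.8(ps − 13) = 318.4 - 1.8ps. Setting this equal to supply: 318.4 - 1.8ps = -382 + 5ps, so ps = 103.
Buyers pay pb = 103 − 13 = 90; q' = -382 + 5·103 = 133.
The subsidy expands output by 133 − 3937/34 = 585/34 past the efficient level; on those units the gap between marginal cost and willingness to pay runs from 0 up to 13.
DWL = ½ × 13 × 585/34 = 7605/68.

Deadweight loss = 7605/68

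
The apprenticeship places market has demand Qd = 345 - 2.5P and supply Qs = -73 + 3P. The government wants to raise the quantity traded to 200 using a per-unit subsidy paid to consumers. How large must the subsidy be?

At Q = 200, invert demand for the buyer price: Pb = (345 − 200)/2.5 = 58; invert supply for the seller price: Ps = (200 − (-73))/3 = 91.
The subsidy must fill the gap: s = Ps − Pb = 91 − 58 = 33.

Required subsidy s = 33 per unit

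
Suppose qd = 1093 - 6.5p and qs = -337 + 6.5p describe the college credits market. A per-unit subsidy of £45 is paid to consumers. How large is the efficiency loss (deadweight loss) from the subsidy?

Pre-subsidy: 1093 - 6.5p = -337 + 6.5p gives p* = 110, q* = 378.
With the rebate, buyers effectively pay pb = ps − 45, where ps is the price sellers receive.
Demand in terms of ps becomes qd = 1093 − 6.5(ps − 45) = 1385.5 - 6.5ps. Setting this equal to supply: 1385.5 - 6.5ps = -337 + 6.5ps, so ps = 132.5.
Buyers pay pb = 132.5 − 45 = 87.5; q' = -337 + 6.5·132.5 = 524.25.
The subsidy expands output by 524.25 − 378 = 146.25 past the efficient level; on those units the gap between marginal cost and willingness to pay runs from 0 up to 45.
DWL = ½ × 45 × 146.25 = 3290.625.

Deadweight loss = £3290.625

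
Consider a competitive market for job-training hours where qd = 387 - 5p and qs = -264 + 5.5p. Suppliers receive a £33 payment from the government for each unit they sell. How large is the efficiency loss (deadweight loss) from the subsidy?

Deadweight loss = 19965/14

Pre-subsidy: 387 - 5p = -264 + 5.5p gives p* = 62, q* = 77.
With the subsidy, sellers receive ps = pb + 33 for each unit, where pb is the price buyers pay.
Supply in terms of pb becomes qs = -264 + 5.5(pb + 33) = -82.5 + 5.5pb. Setting this equal to demand: 387 - 5pb = -82.5 + 5.5pb, so pb = 313/7.
Sellers receive ps = 313/7 + 33 = 544/7; q' = 387 − 5·(313/7) = 1144/7.
The subsidy expands output by 1144/7 − 77 = 605/7 past the efficient level; on those units the gap between marginal cost and willingness to pay runs from 0 up to 33.
DWL = ½ × 33 × 605/7 = 19965/14.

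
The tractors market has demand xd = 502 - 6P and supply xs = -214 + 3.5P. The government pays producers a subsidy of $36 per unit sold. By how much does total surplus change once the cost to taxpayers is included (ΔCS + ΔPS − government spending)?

Net change in total surplus = -27216/19

Pre-subsidy: 502 - 6P = -214 + 3.5P gives P* = 1432/19, x* = 946/19.
With the subsidy, sellers receive Ps = Pb + 36 for each unit, where Pb is the price buyers pay.
Supply in terms of Pb becomes xs = -214 + 3.5(Pb + 36) = -88 + 3.5Pb. Setting this equal to demand: 502 - 6Pb = -88 + 3.5Pb, so Pb = 1180/19.
Sellers receive Ps = 1180/19 + 36 = 1864/19; x' = 502 − 6·(1180/19) = 2458/19.
ΔCS = ½(946/19 + 2458/19)(1432/19 − 1180/19) = 428904/361; ΔPS = ½(946/19 + 2458/19)(1864/19 − 1432/19) = 735264/361.
Government spending = 36 × 2458/19 = 88488/19.
Net change = 428904/361 + 735264/361 − 88488/19 = -27216/19. The loss equals the DWL triangle ½·36·1512/19.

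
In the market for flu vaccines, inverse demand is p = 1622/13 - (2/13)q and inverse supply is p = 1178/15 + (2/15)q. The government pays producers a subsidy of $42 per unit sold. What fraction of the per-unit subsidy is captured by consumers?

Pre-subsidy: 1622/13 - (2/13)q = 1178/15 + (2/15)q gives q* = 161 and p* = 100.
With the subsidy, sellers receive ps = pb + 42 for each unit, where pb is the price buyers pay.
On the curves, pb = 1622/13 - (2/13)q and ps = 1178/15 + (2/15)q; the wedge ps − pb = 42 gives 1178/15 + (2/15)q − (1622/13 - (2/13)q) = 42, so q' = 307.25.
Then pb = 1622/13 − (2/13)·307.25 = 77.5 and ps = 1178/15 + (2/15)·307.25 = 119.5.
Buyers' price falls by p* − pb = 100 − 77.5 = 22.5; sellers' price rises by ps − p* = 119.5 − 100 = 19.5.
So consumers capture 22.5/42 = 15/28 of each unit of subsidy.

Consumer share = 15/28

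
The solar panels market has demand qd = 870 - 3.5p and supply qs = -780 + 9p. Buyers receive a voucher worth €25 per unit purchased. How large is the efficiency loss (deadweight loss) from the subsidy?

Deadweight loss = €787.5

Pre-subsidy: 870 - 3.5p = -780 + 9p gives p* = 132, q* = 408.
With the rebate, buyers effectively pay pb = ps − 25, where ps is the price sellers receive.
Demand in terms of ps becomes qd = 870 − 3.5(ps − 25) = 957.5 - 3.5ps. Setting this equal to supply: 957.5 - 3.5ps = -780 + 9ps, so ps = 139.
Buyers pay pb = 139 − 25 = 114; q' = -780 + 9·139 = 471.
The subsidy expands output by 471 − 408 = 63 past the efficient level; on those units the gap between marginal cost and willingness to pay runs from 0 up to 25.
DWL = ½ × 25 × 63 = 787.5.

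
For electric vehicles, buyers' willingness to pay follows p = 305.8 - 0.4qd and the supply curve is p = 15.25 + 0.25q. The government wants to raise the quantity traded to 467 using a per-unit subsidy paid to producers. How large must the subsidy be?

At q = 467, from the demand curve buyers pay pb = 305.8 − 0.4·467 = 119; from the supply curve sellers need ps = 15.25 + 0.25·467 = 132.
The subsidy must fill the gap: s = ps − pb = 132 − 119 = 13.

Required subsidy s = 13 per unit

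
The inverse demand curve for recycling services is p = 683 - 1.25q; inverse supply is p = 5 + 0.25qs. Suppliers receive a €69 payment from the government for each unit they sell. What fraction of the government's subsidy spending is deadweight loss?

DWL / government spending = 23/498

Pre-subsidy: 683 - 1.25q = 5 + 0.25q gives q* = 452 and p* = 118.
With the subsidy, sellers receive ps = pb + 69 for each unit, where pb is the price buyers pay.
On the curves, pb = 683 - 1.25q and ps = 5 + 0.25q; the wedge ps − pb = 69 gives 5 + 0.25q − (683 - 1.25q) = 69, so q' = 498.
Then pb = 683 − 1.25·498 = 60.5 and ps = 5 + 0.25·498 = 129.5.
ΔCS = ½(452 + 498)(118 − 60.5) = 27312.5; ΔPS = ½(452 + 498)(129.5 − 118) = 5462.5.
Government spending = 69 × 498 = 34362.
DWL = ½ × 69 × (498 − 452) = 1587; fraction = 1587 / 34362 = 23/498.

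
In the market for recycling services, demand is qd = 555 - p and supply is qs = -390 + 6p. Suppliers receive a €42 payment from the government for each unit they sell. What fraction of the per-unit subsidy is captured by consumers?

Consumer share = 6/7

Pre-subsidy: 555 - p = -390 + 6p gives p* = 135, q* = 420.
With the subsidy, sellers receive ps = pb + 42 for each unit, where pb is the price buyers pay.
Supply in terms of pb becomes qs = -390 + 6(pb + 42) = -138 + 6pb. Setting this equal to demand: 555 - pb = -138 + 6pb, so pb = 99.
Sellers receive ps = 99 + 42 = 141; q' = 555 − 1·99 = 456.
Buyers' price falls by p* − pb = 135 − 99 = 36; sellers' price rises by ps − p* = 141 − 135 = 6.
So consumers capture 36/42 = 6/7 of each unit of subsidy.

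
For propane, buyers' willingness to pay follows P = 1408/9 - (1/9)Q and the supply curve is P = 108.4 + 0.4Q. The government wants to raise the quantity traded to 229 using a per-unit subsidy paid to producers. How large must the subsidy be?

At Q = 229, from the demand curve buyers pay Pb = 1408/9 − (1/9)·229 = 131; from the supply curve sellers need Ps = 108.4 + 0.4·229 = 200.
The subsidy must fill the gap: s = Ps − Pb = 200 − 131 = 69.

Required subsidy s = 69 per unit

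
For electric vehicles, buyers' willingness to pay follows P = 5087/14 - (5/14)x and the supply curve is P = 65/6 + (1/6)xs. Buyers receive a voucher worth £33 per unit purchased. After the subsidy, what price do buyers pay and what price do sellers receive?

Pre-subsidy: 5087/14 - (5/14)x = 65/6 + (1/6)x gives x* = 673 and P* = 123.
With the rebate, buyers effectively pay Pb = Ps − 33, where Ps is the price sellers receive.
On the curves, Pb = 5087/14 - (5/14)x and Ps = 65/6 + (1/6)x; the wedge Ps − Pb = 33 gives 65/6 + (1/6)x − (5087/14 - (5/14)x) = 33, so x' = 736.
Then Pb = 5087/14 − (5/14)·736 = 100.5 and Ps = 65/6 + (1/6)·736 = 133.5.

Buyers pay £100.5; sellers receive £133.5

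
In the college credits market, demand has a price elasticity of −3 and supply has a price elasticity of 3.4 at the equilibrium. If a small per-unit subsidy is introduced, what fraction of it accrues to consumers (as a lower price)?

For a small subsidy around the equilibrium, the benefit split depends on the relative slopes, which at a point are proportional to the elasticities.
Buyer share = εs/(εs + |εd|) = 3.4/(3.4 + 3) = 0.53125; seller share = |εd|/(εs + |εd|) = 0.46875.

Consumer share = 0.53125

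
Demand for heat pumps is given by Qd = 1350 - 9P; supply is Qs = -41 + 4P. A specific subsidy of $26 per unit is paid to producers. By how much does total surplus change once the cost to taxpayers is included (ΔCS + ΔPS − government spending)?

Net change in total surplus = -$936

Pre-subsidy: 1350 - 9P = -41 + 4P gives P* = 107, Q* = 387.
With the subsidy, sellers receive Ps = Pb + 26 for each unit, where Pb is the price buyers pay.
Supply in terms of Pb becomes Qs = -41 + 4(Pb + 26) = 63 + 4Pb. Setting this equal to demand: 1350 - 9Pb = 63 + 4Pb, so Pb = 99.
Sellers receive Ps = 99 + 26 = 125; Q' = 1350 − 9·99 = 459.
ΔCS = ½(387 + 459)(107 − 99) = 3384; ΔPS = ½(387 + 459)(125 − 107) = 7614.
Government spending = 26 × 459 = 11934.
Net change = 3384 + 7614 − 11934 = -936. The loss equals the DWL triangle ½·26·72.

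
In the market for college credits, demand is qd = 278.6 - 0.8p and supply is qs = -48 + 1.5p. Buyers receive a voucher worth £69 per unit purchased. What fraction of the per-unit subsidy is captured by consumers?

Pre-subsidy: 278.6 - 0.8p = -48 + 1.5p gives p* = 142, q* = 165.
With the rebate, buyers effectively pay pb = ps − 69, where ps is the price sellers receive.
Demand in terms of ps becomes qd = 278.6 − 0.8(ps − 69) = 333.8 - 0.8ps. Setting this equal to supply: 333.8 - 0.8ps = -48 + 1.5ps, so ps = 166.
Buyers pay pb = 166 − 69 = 97; q' = -48 + 1.5·166 = 201.
Buyers' price falls by p* − pb = 142 − 97 = 45; sellers' price rises by ps − p* = 166 − 142 = 24.
So consumers capture 45/69 = 15/23 of each unit of subsidy.

Consumer share = 15/23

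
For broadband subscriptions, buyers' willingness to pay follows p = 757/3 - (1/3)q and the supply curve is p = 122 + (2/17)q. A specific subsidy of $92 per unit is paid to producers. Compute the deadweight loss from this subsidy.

Pre-subsidy: 757/3 - (1/3)q = 122 + (2/17)q gives q* = 289 and p* = 156.
With the subsidy, sellers receive ps = pb + 92 for each unit, where pb is the price buyers pay.
On the curves, pb = 757/3 - (1/3)q and ps = 122 + (2/17)q; the wedge ps − pb = 92 gives 122 + (2/17)q − (757/3 - (1/3)q) = 92, so q' = 493.
Then pb = 757/3 − (1/3)·493 = 88 and ps = 122 + (2/17)·493 = 180.
The subsidy expands output by 493 − 289 = 204 past the efficient level; on those units the gap between marginal cost and willingness to pay runs from 0 up to 92.
DWL = ½ × 92 × 204 = 9384.

Deadweight loss = $9384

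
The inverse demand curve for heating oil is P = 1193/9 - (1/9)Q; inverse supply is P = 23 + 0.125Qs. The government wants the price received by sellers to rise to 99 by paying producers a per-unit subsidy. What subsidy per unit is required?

At a seller price of 99, quantity supplied is -184 + 8·99 = 608.
Buyers absorb 608 only when they pay Pb = 1193/9 − (1/9)·608 = 65.
s = Ps − Pb = 99 − 65 = 34.

Required subsidy s = 34 per unit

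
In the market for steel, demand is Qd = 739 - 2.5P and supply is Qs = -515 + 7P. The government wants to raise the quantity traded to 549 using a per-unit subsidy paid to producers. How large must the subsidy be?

Required subsidy s = 76 per unit

At Q = 549, invert demand for the buyer price: Pb = (739 − 549)/2.5 = 76; invert supply for the seller price: Ps = (549 − (-515))/7 = 152.
The subsidy must fill the gap: s = Ps − Pb = 152 − 76 = 76.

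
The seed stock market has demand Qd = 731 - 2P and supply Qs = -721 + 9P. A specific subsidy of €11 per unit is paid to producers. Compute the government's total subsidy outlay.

Government cost = €5335

Pre-subsidy: 731 - 2P = -721 + 9P gives P* = 132, Q* = 467.
With the subsidy, sellers receive Ps = Pb + 11 for each unit, where Pb is the price buyers pay.
Supply in terms of Pb becomes Qs = -721 + 9(Pb + 11) = -622 + 9Pb. Setting this equal to demand: 731 - 2Pb = -622 + 9Pb, so Pb = 123.
Sellers receive Ps = 123 + 11 = 134; Q' = 731 − 2·123 = 485.
Government outlay = subsidy × quantity = 11 × 485 = 5335.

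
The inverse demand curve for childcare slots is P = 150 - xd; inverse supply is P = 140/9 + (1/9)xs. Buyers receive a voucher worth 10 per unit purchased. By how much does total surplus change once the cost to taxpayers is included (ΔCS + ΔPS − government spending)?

Net change in total surplus = -45

Pre-subsidy: 150 - x = 140/9 + (1/9)x gives x* = 121 and P* = 29.
With the rebate, buyers effectively pay Pb = Ps − 10, where Ps is the price sellers receive.
On the curves, Pb = 150 - x and Ps = 140/9 + (1/9)x; the wedge Ps − Pb = 10 gives 140/9 + (1/9)x − (150 - x) = 10, so x' = 130.
Then Pb = 150 − 1·130 = 20 and Ps = 140/9 + (1/9)·130 = 30.
ΔCS = ½(121 + 130)(29 − 20) = 1129.5; ΔPS = ½(121 + 130)(30 − 29) = 125.5.
Government spending = 10 × 130 = 1300.
Net change = 1129.5 + 125.5 − 1300 = -45. The loss equals the DWL triangle ½·10·9.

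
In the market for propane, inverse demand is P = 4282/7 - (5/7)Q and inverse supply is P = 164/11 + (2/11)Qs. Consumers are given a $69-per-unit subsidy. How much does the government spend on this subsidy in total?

Pre-subsidy: 4282/7 - (5/7)Q = 164/11 + (2/11)Q gives Q* = 666 and P* = 136.
With the rebate, buyers effectively pay Pb = Ps − 69, where Ps is the price sellers receive.
On the curves, Pb = 4282/7 - (5/7)Q and Ps = 164/11 + (2/11)Q; the wedge Ps − Pb = 69 gives 164/11 + (2/11)Q − (4282/7 - (5/7)Q) = 69, so Q' = 743.
Then Pb = 4282/7 − (5/7)·743 = 81 and Ps = 164/11 + (2/11)·743 = 150.
Government outlay = subsidy × quantity = 69 × 743 = 51267.

Government cost = $51267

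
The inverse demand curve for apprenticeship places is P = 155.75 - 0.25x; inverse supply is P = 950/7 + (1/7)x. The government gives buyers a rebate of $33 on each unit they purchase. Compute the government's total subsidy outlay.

Government cost = $4455

Pre-subsidy: 155.75 - 0.25x = 950/7 + (1/7)x gives x* = 51 and P* = 143.
With the rebate, buyers effectively pay Pb = Ps − 33, where Ps is the price sellers receive.
On the curves, Pb = 155.75 - 0.25x and Ps = 950/7 + (1/7)x; the wedge Ps − Pb = 33 gives 950/7 + (1/7)x − (155.75 - 0.25x) = 33, so x' = 135.
Then Pb = 155.75 − 0.25·135 = 122 and Ps = 950/7 + (1/7)·135 = 155.
Government outlay = subsidy × quantity = 33 × 135 = 4455.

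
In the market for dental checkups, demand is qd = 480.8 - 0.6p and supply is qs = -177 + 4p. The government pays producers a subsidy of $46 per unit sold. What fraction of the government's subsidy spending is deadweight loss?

Pre-subsidy: 480.8 - 0.6p = -177 + 4p gives p* = 143, q* = 395.
With the subsidy, sellers receive ps = pb + 46 for each unit, where pb is the price buyers pay.
Supply in terms of pb becomes qs = -177 + 4(pb + 46) = 7 + 4pb. Setting this equal to demand: 480.8 - 0.6pb = 7 + 4pb, so pb = 103.
Sellers receive ps = 103 + 46 = 149; q' = 480.8 − 0.6·103 = 419.
ΔCS = ½(395 + 419)(143 − 103) = 16280; ΔPS = ½(395 + 419)(149 − 143) = 2442.
Government spending = 46 × 419 = 19274.
DWL = ½ × 46 × (419 − 395) = 552; fraction = 552 / 19274 = 12/419.

DWL / government spending = 12/419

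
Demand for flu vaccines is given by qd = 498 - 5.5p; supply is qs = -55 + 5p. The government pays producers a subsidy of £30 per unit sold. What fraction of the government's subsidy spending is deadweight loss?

Pre-subsidy: 498 - 5.5p = -55 + 5p gives p* = 158/3, q* = 625/3.
With the subsidy, sellers receive ps = pb + 30 for each unit, where pb is the price buyers pay.
Supply in terms of pb becomes qs = -55 + 5(pb + 30) = 95 + 5pb. Setting this equal to demand: 498 - 5.5pb = 95 + 5pb, so pb = 806/21.
Sellers receive ps = 806/21 + 30 = 1436/21; q' = 498 − 5.5·(806/21) = 6025/21.
ΔCS = ½(625/3 + 6025/21)(158/3 − 806/21) = 520000/147; ΔPS = ½(625/3 + 6025/21)(1436/21 − 158/3) = 572000/147.
Government spending = 30 × 6025/21 = 60250/7.
DWL = ½ × 30 × (6025/21 − 625/3) = 8250/7; fraction = (8250/7) / (60250/7) = 33/241.

DWL / government spending = 33/241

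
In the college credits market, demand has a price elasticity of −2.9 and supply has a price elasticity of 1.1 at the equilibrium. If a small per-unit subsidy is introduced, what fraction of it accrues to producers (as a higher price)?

For a small subsidy around the equilibrium, the benefit split depends on the relative slopes, which at a point are proportional to the elasticities.
Buyer share = εs/(εs + |εd|) = 1.1/(1.1 + 2.9) = 0.275; seller share = |εd|/(εs + |εd|) = 0.725.
So producers capture 0.725 of the subsidy.

Producer share = 0.725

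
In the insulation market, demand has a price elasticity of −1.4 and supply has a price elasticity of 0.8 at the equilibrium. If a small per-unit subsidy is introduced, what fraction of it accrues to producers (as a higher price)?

For a small subsidy around the equilibrium, the benefit split depends on the relative slopes, which at a point are proportional to the elasticities.
Buyer share = εs/(εs + |εd|) = 0.8/(0.8 + 1.4) = 4/11; seller share = |εd|/(εs + |εd|) = 7/11.
So producers capture 7/11 of the subsidy.

Producer share = 7/11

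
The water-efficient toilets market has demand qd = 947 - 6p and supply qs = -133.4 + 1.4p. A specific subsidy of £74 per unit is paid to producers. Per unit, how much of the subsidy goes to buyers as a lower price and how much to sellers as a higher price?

Pre-subsidy: 947 - 6p = -133.4 + 1.4p gives p* = 146, q* = 71.
With the subsidy, sellers receive ps = pb + 74 for each unit, where pb is the price buyers pay.
Supply in terms of pb becomes qs = -133.4 + 1.4(pb + 74) = -29.8 + 1.4pb. Setting this equal to demand: 947 - 6pb = -29.8 + 1.4pb, so pb = 132.
Sellers receive ps = 132 + 74 = 206; q' = 947 − 6·132 = 155.
Buyers' price falls by p* − pb = 146 − 132 = 14; sellers' price rises by ps − p* = 206 − 146 = 60.

Buyers gain £14 per unit; sellers gain £60 per unit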